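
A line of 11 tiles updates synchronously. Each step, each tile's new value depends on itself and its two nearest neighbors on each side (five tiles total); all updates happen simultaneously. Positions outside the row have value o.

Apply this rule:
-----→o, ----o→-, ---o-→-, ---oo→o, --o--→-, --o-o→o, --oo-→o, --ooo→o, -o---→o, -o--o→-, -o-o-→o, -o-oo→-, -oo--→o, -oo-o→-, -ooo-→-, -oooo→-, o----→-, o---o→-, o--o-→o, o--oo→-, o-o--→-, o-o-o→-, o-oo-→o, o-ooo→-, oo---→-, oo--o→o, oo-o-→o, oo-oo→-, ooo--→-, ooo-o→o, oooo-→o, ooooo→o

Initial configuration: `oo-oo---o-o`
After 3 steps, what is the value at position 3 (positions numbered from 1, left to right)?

-

oo-oo---o--
oo-oo------
oo-oo--oo-o
position 3 holds -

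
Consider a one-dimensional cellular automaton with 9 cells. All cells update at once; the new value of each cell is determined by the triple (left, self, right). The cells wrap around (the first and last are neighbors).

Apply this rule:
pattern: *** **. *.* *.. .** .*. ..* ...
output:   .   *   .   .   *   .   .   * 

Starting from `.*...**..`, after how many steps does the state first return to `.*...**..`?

2

step 1: ...*.**.*
step 2: .*...**..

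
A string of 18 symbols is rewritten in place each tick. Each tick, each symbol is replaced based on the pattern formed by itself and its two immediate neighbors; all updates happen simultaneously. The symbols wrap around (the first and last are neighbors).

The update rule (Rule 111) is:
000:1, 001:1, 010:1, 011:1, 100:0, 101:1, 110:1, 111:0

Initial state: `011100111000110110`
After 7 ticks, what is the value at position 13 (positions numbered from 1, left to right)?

tick 1: 110101101011111110
tick 2: 111111111110000011
tick 3: 000000000010111110
tick 4: 111111111111100010
tick 5: 100000000000101111
tick 6: 101111111111111000
tick 7: 111000000000001011
position 13 holds 0

0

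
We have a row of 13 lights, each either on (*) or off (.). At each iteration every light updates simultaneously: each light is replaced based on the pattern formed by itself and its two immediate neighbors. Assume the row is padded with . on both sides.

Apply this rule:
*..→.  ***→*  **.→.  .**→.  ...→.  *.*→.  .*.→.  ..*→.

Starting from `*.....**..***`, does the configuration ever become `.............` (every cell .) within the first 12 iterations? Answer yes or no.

yes

iteration 1: ...........*.
iteration 2: .............
all cells are . at iteration 2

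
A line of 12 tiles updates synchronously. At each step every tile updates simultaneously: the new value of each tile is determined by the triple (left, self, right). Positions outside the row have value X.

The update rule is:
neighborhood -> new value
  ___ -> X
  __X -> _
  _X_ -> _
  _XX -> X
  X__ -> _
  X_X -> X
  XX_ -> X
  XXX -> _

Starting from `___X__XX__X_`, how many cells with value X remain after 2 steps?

7

_X____XX___X
X__XX_XX_X_X
count of X: 7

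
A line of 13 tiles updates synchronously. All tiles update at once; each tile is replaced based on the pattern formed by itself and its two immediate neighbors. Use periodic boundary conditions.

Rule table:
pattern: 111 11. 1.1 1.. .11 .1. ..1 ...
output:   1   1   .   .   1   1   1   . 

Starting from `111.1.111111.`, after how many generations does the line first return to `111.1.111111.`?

generation 1: 111.1.111111.

1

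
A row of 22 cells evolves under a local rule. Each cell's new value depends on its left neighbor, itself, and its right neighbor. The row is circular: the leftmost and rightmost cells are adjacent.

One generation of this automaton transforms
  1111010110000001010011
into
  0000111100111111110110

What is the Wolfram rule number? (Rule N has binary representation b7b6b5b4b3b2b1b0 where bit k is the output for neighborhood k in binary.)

position 0: 111 → 0  (bit 7 = 0)
position 3: 110 → 0  (bit 6 = 0)
position 4: 101 → 1  (bit 5 = 1)
position 9: 100 → 0  (bit 4 = 0)
position 7: 011 → 1  (bit 3 = 1)
position 5: 010 → 1  (bit 2 = 1)
position 14: 001 → 1  (bit 1 = 1)
position 10: 000 → 1  (bit 0 = 1)
bits b7..b0 = 00101111 = 47

47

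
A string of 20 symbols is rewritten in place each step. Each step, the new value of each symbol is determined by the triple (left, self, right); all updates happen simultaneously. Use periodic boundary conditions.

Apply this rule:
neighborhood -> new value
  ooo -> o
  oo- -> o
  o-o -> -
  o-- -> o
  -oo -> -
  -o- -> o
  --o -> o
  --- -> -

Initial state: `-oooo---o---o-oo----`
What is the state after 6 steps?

oo-oo--ooo--oo--oooo

step 1: o-oooo-ooo-oo--oo---
step 2: o--ooo--oo--ooo-oo-o
step 3: ooo-oooo-ooo-oo--o--
step 4: -oo--ooo--oo--oooooo
step 5: --ooo-oooo-ooo-ooooo
step 6: oo-oo--ooo--oo--oooo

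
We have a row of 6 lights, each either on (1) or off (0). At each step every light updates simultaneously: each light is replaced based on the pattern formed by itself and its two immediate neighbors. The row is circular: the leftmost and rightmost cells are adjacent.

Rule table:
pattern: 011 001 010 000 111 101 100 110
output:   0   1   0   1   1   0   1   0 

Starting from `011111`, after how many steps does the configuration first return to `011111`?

4

001110
110101
100000
011111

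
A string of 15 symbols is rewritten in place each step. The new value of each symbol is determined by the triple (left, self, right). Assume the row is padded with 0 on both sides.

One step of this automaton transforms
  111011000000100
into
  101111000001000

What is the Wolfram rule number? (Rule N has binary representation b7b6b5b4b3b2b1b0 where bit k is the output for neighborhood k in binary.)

position 1: 111 → 0  (bit 7 = 0)
position 2: 110 → 1  (bit 6 = 1)
position 3: 101 → 1  (bit 5 = 1)
position 6: 100 → 0  (bit 4 = 0)
position 0: 011 → 1  (bit 3 = 1)
position 12: 010 → 0  (bit 2 = 0)
position 11: 001 → 1  (bit 1 = 1)
position 7: 000 → 0  (bit 0 = 0)
bits b7..b0 = 01101010 = 106

106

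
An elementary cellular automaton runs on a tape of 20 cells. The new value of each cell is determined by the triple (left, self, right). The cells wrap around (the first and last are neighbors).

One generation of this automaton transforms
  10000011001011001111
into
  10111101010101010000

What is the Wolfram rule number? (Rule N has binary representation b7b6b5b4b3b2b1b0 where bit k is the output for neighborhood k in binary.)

position 17: 111 → 0  (bit 7 = 0)
position 0: 110 → 1  (bit 6 = 1)
position 11: 101 → 1  (bit 5 = 1)
position 1: 100 → 0  (bit 4 = 0)
position 6: 011 → 0  (bit 3 = 0)
position 10: 010 → 0  (bit 2 = 0)
position 5: 001 → 1  (bit 1 = 1)
position 2: 000 → 1  (bit 0 = 1)
bits b7..b0 = 01100011 = 99

99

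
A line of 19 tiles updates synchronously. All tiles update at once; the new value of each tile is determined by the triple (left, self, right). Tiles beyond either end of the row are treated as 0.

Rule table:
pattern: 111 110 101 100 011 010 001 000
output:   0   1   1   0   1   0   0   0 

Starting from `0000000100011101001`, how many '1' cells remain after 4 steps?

step 1: 0000000000010110000
step 2: 0000000000001110000
step 3: 0000000000001010000
step 4: 0000000000000100000
count of 1: 1

1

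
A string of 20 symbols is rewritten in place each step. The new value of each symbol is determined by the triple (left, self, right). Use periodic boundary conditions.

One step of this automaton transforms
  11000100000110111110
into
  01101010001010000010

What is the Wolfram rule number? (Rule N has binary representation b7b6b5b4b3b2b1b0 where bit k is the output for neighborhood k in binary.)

position 15: 111 → 0  (bit 7 = 0)
position 1: 110 → 1  (bit 6 = 1)
position 13: 101 → 0  (bit 5 = 0)
position 2: 100 → 1  (bit 4 = 1)
position 0: 011 → 0  (bit 3 = 0)
position 5: 010 → 0  (bit 2 = 0)
position 4: 001 → 1  (bit 1 = 1)
position 3: 000 → 0  (bit 0 = 0)
bits b7..b0 = 01010010 = 82

82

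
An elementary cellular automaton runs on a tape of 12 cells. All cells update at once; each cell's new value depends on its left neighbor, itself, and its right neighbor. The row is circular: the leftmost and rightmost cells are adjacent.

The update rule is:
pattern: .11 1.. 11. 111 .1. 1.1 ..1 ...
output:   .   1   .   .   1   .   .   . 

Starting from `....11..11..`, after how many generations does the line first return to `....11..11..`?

12

generation 1: ......1...1.
generation 2: ......11..11
generation 3: 1.......1...
generation 4: 11......11..
generation 5: ..1.......1.
generation 6: ..11......11
generation 7: 1...1.......
generation 8: 11..11......
generation 9: ..1...1.....
generation 10: ..11..11....
generation 11: ....1...1...
generation 12: ....11..11..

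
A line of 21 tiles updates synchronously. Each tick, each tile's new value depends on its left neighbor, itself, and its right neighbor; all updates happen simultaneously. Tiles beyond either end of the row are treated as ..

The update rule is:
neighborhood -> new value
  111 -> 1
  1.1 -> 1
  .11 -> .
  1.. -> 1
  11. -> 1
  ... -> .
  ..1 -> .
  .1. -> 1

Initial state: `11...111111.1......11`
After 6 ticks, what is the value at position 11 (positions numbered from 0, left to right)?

.11...11111111......1
..11...11111111.....1
...11...11111111....1
....11...11111111...1
.....11...11111111..1
......11...11111111.1
position 11 holds 1

1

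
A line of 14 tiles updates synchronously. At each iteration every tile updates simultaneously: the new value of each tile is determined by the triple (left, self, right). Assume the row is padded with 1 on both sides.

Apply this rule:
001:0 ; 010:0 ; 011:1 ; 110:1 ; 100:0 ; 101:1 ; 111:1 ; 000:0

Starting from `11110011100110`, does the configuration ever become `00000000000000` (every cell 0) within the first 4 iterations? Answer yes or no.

11110011100111
11110011100111  (fixed point — unchanged through iteration 4)
iteration 4 is 11110011100111, still not uniform 0

no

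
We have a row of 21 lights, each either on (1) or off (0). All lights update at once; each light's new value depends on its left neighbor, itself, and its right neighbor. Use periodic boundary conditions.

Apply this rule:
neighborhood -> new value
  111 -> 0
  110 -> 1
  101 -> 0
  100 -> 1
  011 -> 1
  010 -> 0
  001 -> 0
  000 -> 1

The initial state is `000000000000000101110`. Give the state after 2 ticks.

111111111111110001011
000000000000011100010

000000000000011100010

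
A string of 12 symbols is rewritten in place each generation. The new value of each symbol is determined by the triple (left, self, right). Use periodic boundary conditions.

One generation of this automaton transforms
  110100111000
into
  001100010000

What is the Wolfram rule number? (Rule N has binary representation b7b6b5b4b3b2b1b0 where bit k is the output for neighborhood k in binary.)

position 7: 111 → 1  (bit 7 = 1)
position 1: 110 → 0  (bit 6 = 0)
position 2: 101 → 1  (bit 5 = 1)
position 4: 100 → 0  (bit 4 = 0)
position 0: 011 → 0  (bit 3 = 0)
position 3: 010 → 1  (bit 2 = 1)
position 5: 001 → 0  (bit 1 = 0)
position 10: 000 → 0  (bit 0 = 0)
bits b7..b0 = 10100100 = 164

164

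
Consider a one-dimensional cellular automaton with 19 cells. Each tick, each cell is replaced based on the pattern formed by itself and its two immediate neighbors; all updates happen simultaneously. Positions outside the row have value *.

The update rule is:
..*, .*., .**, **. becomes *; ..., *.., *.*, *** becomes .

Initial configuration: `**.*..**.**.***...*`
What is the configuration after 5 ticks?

.*.*.*.*.**.*.*.**.

.*.*.***.**.*.*..**
.*.*.*.*.**.*.*.**.
.*.*.*.*.**.*.*.**.  (fixed point — unchanged through tick 5)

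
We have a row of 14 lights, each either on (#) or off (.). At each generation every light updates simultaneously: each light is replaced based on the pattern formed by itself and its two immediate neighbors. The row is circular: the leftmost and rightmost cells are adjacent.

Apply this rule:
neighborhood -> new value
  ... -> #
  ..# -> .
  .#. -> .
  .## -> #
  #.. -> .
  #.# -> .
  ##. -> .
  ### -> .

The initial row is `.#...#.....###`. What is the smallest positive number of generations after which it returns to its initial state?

...#...###.#..
##...#.#.....#
...#.....###.#
.#...###.#....
...#.#.....###
.#.....###.#..
...###.#.....#
.#.#.....###..
.....###.#...#
.###.#.....#..
.#.....###...#
...###.#...#..
##.#.....#...#
.....###...#.#
.###.#...#....
.#.....#...###
...###...#.#..
##.#...#.....#
.....#...###.#
.###...#.#....
.#...#.....###

21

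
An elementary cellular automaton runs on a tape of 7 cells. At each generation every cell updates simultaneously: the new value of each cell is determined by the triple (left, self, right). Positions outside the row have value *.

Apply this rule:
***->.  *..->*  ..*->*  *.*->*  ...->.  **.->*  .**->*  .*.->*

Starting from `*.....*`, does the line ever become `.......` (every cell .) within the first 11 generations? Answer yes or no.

yes

generation 1: **...**
generation 2: .**.**.
generation 3: *******
generation 4: .......
all cells are . at generation 4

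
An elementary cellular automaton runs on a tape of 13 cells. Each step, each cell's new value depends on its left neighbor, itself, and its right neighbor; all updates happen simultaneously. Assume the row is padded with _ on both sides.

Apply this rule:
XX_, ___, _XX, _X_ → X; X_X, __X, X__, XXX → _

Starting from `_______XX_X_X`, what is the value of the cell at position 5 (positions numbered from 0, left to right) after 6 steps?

X

XXXXXX_XX_X_X
X____X_XX_X_X
X_XX_X_XX_X_X
X_XX_X_XX_X_X  (fixed point — unchanged through step 6)
position 5 holds X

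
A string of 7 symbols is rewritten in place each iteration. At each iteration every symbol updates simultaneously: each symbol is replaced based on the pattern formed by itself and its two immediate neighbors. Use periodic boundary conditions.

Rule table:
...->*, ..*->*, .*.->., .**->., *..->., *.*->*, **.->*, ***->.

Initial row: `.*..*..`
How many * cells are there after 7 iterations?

*..*..*
*.*..*.
.*..*.*
*..*.*.
..*.*.*
.*.*.*.
*.*.*..
count of *: 3

3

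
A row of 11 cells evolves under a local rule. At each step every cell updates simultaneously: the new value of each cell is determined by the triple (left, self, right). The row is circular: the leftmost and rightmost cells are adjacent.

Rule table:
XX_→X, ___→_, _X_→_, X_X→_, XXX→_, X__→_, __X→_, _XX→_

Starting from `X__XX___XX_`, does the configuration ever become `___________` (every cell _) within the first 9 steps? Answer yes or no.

____X____X_
___________
all cells are _ at step 2

yes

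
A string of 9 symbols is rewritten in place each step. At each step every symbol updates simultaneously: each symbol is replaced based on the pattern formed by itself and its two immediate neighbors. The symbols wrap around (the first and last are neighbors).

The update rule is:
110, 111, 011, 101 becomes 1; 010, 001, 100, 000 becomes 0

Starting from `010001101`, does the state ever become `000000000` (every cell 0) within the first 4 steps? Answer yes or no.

step 1: 100001110
step 2: 000001111
step 3: 000001111  (fixed point — unchanged through step 4)
step 4 is 000001111, still not uniform 0

no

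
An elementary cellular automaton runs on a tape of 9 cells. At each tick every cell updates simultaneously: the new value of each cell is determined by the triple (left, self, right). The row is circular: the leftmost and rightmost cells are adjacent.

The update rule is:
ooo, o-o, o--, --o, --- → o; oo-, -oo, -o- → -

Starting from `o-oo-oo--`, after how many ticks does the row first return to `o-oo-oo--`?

2

tick 1: -o--o--oo
tick 2: o-oo-oo--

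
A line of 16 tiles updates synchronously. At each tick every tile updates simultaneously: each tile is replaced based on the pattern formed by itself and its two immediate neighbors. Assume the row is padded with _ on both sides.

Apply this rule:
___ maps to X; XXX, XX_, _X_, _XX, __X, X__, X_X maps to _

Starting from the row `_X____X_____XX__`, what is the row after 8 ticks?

tick 1: ___XX___XXX____X
tick 2: XX____X_____XX__
tick 3: ___XX___XXX____X  (repeats tick 1; period 2)
tick 8: XX____X_____XX__

XX____X_____XX__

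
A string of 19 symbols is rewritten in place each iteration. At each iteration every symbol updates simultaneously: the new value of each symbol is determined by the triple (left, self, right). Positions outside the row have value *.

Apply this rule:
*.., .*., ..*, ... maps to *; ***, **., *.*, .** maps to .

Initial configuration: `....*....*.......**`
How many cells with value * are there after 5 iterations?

17

*****************..
.................**
*****************..  (repeats iteration 1; period 2)
iteration 5: *****************..
count of *: 17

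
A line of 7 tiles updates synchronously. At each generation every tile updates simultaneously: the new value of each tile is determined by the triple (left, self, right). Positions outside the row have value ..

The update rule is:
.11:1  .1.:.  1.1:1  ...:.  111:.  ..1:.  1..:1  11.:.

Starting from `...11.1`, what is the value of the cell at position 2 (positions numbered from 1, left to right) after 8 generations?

...1.1.
....1.1
.....1.
......1
.......
.......  (fixed point — unchanged through generation 8)
position 2 holds .

.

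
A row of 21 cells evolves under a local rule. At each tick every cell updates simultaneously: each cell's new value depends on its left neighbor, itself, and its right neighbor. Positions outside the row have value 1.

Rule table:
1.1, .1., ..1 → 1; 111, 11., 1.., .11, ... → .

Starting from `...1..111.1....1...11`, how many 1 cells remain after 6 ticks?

9

..11.1...11...11..1..
.1..11..1....1...11.1
11.1...11...11..1..1.
..11..1....1...11.111
.1...11...11..1..1...
11..1....1...11.11..1
count of 1: 9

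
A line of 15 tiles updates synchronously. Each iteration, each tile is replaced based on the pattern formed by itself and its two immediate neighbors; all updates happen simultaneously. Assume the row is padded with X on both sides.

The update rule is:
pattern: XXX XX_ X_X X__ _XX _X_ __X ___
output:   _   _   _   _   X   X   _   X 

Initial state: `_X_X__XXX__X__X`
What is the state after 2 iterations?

iteration 1: _X_X__X____X__X
iteration 2: _X_X__X_XX_X__X

_X_X__X_XX_X__X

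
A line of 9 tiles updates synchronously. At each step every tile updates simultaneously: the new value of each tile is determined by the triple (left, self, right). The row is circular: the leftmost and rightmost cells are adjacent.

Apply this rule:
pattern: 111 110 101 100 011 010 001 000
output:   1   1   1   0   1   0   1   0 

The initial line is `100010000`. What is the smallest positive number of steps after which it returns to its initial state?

000100001
001000010
010000100
100001000
000010001
000100010
001000100
010001000
100010000

9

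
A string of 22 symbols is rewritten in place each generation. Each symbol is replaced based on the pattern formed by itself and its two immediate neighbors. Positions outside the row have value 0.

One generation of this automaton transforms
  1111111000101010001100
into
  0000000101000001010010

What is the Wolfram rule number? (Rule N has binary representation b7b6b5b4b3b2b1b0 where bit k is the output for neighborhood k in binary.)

position 1: 111 → 0  (bit 7 = 0)
position 6: 110 → 0  (bit 6 = 0)
position 11: 101 → 0  (bit 5 = 0)
position 7: 100 → 1  (bit 4 = 1)
position 0: 011 → 0  (bit 3 = 0)
position 10: 010 → 0  (bit 2 = 0)
position 9: 001 → 1  (bit 1 = 1)
position 8: 000 → 0  (bit 0 = 0)
bits b7..b0 = 00010010 = 18

18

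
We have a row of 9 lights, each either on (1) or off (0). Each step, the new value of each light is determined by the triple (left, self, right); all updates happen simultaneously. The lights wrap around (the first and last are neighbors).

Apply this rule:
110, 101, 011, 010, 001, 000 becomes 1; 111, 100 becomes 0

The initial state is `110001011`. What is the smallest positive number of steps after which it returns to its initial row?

18

010111110
111100010
100101111
101111000
111001011
001011110
111110010
100010111
101111100
111000101
001011111
011110001
110010111
010111100
111100101
000101111
011111001
110001011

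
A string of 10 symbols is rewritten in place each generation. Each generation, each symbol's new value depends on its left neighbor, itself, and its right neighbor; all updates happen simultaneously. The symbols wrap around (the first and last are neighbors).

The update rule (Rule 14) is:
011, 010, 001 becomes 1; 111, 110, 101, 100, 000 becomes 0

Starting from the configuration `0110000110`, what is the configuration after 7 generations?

1100110000

1100001100
1000011001
0000110011
0001100110
0011001100
0110011000
1100110000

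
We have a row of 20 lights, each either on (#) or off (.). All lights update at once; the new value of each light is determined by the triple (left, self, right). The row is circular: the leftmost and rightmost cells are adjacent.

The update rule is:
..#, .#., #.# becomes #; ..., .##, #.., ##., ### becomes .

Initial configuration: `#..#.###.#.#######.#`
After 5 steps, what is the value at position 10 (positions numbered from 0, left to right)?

..###...###.......#.
.#.....#.........##.
##....##........#...
.....#.........##..#
....##........#...##
position 10 holds .

.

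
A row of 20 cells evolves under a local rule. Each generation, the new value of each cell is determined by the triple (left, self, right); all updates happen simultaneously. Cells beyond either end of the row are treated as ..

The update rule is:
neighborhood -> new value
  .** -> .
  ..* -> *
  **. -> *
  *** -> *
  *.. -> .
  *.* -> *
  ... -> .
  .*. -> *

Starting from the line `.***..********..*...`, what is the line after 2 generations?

**.****.*******.*...

*.**.*.*******.**...
**.****.*******.*...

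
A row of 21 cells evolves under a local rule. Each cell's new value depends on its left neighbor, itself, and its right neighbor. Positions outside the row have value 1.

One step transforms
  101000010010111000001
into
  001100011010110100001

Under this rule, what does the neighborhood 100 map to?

1

At position 3 the neighborhood is 100; the next row has 1 there.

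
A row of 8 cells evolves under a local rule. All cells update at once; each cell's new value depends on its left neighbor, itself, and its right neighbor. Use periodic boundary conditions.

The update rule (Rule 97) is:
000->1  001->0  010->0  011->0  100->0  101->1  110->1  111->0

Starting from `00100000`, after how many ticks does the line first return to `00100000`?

tick 1: 10001111
tick 2: 10100000
tick 3: 01001110
tick 4: 00000010
tick 5: 11111000
tick 6: 00001010
tick 7: 11100100
tick 8: 00100000

8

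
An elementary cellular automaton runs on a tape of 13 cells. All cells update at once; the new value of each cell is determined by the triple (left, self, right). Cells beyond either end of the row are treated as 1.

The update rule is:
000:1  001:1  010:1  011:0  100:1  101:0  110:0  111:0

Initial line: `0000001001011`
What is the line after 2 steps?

1111111111000
0000000000111

0000000000111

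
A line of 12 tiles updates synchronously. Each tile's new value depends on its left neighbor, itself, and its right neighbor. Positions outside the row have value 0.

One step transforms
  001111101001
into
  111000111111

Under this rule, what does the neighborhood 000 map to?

At position 0 the neighborhood is 000; the next row has 1 there.

1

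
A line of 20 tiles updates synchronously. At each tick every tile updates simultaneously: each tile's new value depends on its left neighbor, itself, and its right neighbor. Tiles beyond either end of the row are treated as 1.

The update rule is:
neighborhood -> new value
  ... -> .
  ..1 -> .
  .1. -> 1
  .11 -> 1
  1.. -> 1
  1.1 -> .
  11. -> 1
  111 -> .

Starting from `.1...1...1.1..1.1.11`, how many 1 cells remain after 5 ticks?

.11..11..1.11.1.1.1.
.111.111.1.11.1.1.1.
.1.1.1.1.1.11.1.1.1.
.1.1.1.1.1.11.1.1.1.  (fixed point — unchanged through tick 5)
count of 1: 10

10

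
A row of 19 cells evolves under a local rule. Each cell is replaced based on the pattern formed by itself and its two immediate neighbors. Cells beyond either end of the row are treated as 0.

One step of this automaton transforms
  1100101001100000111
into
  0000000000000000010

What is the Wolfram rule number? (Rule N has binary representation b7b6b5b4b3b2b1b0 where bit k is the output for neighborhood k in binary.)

position 17: 111 → 1  (bit 7 = 1)
position 1: 110 → 0  (bit 6 = 0)
position 5: 101 → 0  (bit 5 = 0)
position 2: 100 → 0  (bit 4 = 0)
position 0: 011 → 0  (bit 3 = 0)
position 4: 010 → 0  (bit 2 = 0)
position 3: 001 → 0  (bit 1 = 0)
position 12: 000 → 0  (bit 0 = 0)
bits b7..b0 = 10000000 = 128

128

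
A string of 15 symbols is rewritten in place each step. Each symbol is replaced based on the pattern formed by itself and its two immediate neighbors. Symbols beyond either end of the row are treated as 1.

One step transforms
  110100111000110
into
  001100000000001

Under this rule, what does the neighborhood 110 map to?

At position 1 the neighborhood is 110; the next row has 0 there.

0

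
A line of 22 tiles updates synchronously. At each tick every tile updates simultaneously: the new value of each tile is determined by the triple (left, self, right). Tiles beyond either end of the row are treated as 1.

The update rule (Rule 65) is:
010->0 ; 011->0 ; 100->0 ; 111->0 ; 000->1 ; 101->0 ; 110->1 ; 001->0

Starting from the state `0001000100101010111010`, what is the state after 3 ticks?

0100010000000000001000
0001000111111111100010
0100010000000000101000

0100010000000000101000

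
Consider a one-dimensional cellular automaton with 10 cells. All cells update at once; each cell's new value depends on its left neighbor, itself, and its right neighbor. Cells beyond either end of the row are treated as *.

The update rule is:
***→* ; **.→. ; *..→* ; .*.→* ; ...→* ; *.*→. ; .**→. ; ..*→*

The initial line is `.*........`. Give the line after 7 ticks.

.*********
..********
**.*******
*...******
.***.*****
..*...****
******.***

******.***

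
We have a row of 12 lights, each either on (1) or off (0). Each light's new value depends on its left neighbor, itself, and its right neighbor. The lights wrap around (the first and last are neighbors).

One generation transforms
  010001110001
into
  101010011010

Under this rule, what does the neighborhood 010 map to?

At position 1 the neighborhood is 010; the next row has 0 there.

0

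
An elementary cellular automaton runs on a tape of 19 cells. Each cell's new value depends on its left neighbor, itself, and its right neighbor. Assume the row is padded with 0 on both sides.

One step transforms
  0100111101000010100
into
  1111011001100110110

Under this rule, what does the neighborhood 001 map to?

At position 0 the neighborhood is 001; the next row has 1 there.

1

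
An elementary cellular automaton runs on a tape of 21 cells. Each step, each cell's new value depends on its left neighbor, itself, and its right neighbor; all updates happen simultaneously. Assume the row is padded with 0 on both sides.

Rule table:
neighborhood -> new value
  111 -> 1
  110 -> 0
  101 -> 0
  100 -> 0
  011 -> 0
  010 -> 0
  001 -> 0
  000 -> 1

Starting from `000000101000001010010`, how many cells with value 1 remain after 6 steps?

111110000011100000000
011100111001001111111
001000010000000111110
100011000111110011100
001000010011100001001
100011000001001100000
count of 1: 6

6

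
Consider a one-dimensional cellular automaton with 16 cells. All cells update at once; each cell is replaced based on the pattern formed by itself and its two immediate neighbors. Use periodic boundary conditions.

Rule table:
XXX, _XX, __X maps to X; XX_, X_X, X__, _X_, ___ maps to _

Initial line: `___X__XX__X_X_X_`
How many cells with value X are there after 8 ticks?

4

__X__XX__X______
_X__XX__X_______
X__XX__X________
__XX__X________X
_XX__X________X_
XX__X________X__
X__X________X__X
__X________X__XX
count of X: 4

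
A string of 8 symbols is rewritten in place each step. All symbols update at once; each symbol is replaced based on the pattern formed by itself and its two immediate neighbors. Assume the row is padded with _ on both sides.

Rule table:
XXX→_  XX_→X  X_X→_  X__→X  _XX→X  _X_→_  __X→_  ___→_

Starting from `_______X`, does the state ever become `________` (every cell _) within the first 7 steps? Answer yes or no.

________
all cells are _ at step 1

yes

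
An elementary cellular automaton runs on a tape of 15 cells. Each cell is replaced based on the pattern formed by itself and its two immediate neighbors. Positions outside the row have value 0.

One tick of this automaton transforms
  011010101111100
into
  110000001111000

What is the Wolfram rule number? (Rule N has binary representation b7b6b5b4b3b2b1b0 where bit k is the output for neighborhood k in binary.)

138

position 9: 111 → 1  (bit 7 = 1)
position 2: 110 → 0  (bit 6 = 0)
position 3: 101 → 0  (bit 5 = 0)
position 13: 100 → 0  (bit 4 = 0)
position 1: 011 → 1  (bit 3 = 1)
position 4: 010 → 0  (bit 2 = 0)
position 0: 001 → 1  (bit 1 = 1)
position 14: 000 → 0  (bit 0 = 0)
bits b7..b0 = 10001010 = 138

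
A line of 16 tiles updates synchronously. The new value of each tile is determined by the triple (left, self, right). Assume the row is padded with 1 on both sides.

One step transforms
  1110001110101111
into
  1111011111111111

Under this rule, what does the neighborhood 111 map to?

At position 0 the neighborhood is 111; the next row has 1 there.

1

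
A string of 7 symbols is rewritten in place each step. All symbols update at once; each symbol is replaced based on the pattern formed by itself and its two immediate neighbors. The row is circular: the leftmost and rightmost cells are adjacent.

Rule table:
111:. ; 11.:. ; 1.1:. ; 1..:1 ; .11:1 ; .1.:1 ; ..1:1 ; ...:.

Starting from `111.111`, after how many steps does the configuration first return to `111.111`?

4

....1..
...111.
..11..1
111.111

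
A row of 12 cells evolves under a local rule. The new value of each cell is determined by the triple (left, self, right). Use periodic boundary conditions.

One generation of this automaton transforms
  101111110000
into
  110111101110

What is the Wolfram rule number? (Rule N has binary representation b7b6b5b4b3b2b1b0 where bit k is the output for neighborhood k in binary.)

position 3: 111 → 1  (bit 7 = 1)
position 7: 110 → 0  (bit 6 = 0)
position 1: 101 → 1  (bit 5 = 1)
position 8: 100 → 1  (bit 4 = 1)
position 2: 011 → 0  (bit 3 = 0)
position 0: 010 → 1  (bit 2 = 1)
position 11: 001 → 0  (bit 1 = 0)
position 9: 000 → 1  (bit 0 = 1)
bits b7..b0 = 10110101 = 181

181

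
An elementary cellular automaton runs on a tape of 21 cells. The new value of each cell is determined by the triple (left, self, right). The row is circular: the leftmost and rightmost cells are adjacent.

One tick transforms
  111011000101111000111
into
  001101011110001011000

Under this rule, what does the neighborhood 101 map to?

1

At position 3 the neighborhood is 101; the next row has 1 there.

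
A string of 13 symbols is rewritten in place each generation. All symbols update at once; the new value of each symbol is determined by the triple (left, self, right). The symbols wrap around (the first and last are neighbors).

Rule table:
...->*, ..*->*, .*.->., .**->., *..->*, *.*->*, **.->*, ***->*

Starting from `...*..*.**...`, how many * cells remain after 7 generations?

10

***.**.*.****
****.**.*.***
*****.**.*.**
******.**.*.*
*******.**.*.
.*******.**.*
*.*******.**.
count of *: 10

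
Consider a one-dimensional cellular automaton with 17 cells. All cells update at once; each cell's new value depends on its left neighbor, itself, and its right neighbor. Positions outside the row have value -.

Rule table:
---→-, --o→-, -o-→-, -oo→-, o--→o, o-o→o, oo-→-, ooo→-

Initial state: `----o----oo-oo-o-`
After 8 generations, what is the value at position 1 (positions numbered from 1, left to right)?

-

-----o-----o--o-o
------o-----o--o-
-------o-----o--o
--------o-----o--
---------o-----o-
----------o-----o
-----------o-----
------------o----
position 1 holds -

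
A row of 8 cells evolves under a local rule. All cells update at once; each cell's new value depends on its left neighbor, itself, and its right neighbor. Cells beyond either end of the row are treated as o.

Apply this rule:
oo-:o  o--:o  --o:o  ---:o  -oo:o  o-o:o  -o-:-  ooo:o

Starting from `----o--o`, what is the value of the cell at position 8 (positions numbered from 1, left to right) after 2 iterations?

oooo-ooo
oooooooo
position 8 holds o

o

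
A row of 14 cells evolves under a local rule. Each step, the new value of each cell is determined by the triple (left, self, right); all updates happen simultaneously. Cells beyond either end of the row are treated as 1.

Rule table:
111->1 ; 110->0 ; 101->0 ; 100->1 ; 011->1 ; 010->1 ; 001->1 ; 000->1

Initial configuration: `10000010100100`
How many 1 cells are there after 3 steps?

12

step 1: 01111110111111
step 2: 01111100111111
step 3: 01111011111111
count of 1: 12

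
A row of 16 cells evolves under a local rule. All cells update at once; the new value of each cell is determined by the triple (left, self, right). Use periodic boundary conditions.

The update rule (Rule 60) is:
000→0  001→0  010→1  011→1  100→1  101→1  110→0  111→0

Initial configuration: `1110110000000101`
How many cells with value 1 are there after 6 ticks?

10

tick 1: 0001101000000111
tick 2: 1001011100000100
tick 3: 1101110010000110
tick 4: 1011001011000101
tick 5: 0110101110100111
tick 6: 1101111001110100
count of 1: 10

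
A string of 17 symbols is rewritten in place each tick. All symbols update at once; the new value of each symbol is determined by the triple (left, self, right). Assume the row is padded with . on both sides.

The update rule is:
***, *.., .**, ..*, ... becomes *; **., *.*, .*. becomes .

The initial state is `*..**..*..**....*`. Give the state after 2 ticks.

tick 1: .***.**.***.****.
tick 2: ***..*..**..***.*

***..*..**..***.*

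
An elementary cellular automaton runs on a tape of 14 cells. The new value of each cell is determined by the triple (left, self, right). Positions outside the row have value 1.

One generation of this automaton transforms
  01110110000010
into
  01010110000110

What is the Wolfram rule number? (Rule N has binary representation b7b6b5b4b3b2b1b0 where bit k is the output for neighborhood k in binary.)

position 2: 111 → 0  (bit 7 = 0)
position 3: 110 → 1  (bit 6 = 1)
position 0: 101 → 0  (bit 5 = 0)
position 7: 100 → 0  (bit 4 = 0)
position 1: 011 → 1  (bit 3 = 1)
position 12: 010 → 1  (bit 2 = 1)
position 11: 001 → 1  (bit 1 = 1)
position 8: 000 → 0  (bit 0 = 0)
bits b7..b0 = 01001110 = 78

78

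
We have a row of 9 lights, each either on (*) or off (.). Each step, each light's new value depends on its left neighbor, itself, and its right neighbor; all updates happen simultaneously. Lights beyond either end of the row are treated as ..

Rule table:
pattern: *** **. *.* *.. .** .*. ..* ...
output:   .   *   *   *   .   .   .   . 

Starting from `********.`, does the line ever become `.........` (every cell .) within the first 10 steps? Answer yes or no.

.......**
........*
.........
all cells are . at step 3

yes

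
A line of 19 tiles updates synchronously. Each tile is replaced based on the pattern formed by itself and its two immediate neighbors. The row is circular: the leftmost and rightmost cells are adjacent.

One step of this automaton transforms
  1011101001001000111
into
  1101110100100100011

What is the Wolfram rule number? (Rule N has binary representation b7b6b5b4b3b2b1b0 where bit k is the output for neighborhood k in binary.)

position 3: 111 → 1  (bit 7 = 1)
position 0: 110 → 1  (bit 6 = 1)
position 1: 101 → 1  (bit 5 = 1)
position 7: 100 → 1  (bit 4 = 1)
position 2: 011 → 0  (bit 3 = 0)
position 6: 010 → 0  (bit 2 = 0)
position 8: 001 → 0  (bit 1 = 0)
position 14: 000 → 0  (bit 0 = 0)
bits b7..b0 = 11110000 = 240

240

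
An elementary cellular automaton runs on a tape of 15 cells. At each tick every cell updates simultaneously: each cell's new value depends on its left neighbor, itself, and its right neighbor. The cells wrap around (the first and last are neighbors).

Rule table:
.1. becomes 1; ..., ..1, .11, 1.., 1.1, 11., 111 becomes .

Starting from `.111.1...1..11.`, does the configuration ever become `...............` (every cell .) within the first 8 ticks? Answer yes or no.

tick 1: .....1...1.....
tick 2: .....1...1.....  (fixed point — unchanged through tick 8)
tick 8 is .....1...1....., still not uniform .

no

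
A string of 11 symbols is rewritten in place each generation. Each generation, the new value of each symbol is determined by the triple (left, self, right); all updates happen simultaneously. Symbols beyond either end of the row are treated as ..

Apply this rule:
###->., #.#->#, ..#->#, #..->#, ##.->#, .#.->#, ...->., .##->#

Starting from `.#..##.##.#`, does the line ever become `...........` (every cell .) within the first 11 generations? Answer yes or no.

###########
#.........#
##.......##
###.....###
#.##...##.#
#####.#####
#...###...#
##.##.##.##
###########  (repeats generation 1; period 8)
generation 11: ##.......##
generation 11 is ##.......##, still not uniform .

no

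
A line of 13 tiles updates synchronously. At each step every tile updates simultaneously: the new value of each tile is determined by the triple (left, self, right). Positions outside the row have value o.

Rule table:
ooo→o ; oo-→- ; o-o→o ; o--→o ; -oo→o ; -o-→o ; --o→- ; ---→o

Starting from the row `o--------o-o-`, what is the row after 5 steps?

oooo-oooooooo

step 1: -ooooooo-oooo
step 2: ooooooo-ooooo
step 3: oooooo-oooooo
step 4: ooooo-ooooooo
step 5: oooo-oooooooo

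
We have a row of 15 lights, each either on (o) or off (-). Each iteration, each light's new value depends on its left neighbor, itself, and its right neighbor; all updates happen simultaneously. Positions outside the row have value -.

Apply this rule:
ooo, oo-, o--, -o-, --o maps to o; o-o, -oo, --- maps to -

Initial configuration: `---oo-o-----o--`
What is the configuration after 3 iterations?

o-o-ooo-o-o--oo

--o-o-oo---ooo-
-oo-o--oo-o-ooo
o-o-ooo-o-o--oo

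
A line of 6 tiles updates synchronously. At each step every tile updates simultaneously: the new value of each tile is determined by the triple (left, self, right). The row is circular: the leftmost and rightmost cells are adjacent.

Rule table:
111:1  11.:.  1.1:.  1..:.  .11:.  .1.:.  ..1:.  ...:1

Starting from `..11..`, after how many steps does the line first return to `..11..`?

1....1
..11..

2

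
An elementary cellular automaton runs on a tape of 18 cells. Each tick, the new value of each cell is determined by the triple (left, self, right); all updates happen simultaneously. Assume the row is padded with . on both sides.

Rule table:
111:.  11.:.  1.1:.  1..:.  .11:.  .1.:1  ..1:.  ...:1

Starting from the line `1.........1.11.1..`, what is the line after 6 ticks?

1.1111111.1....1.1
1.........1.11.1.1
1.1111111.1....1.1  (repeats tick 1; period 2)
tick 6: 1.........1.11.1.1

1.........1.11.1.1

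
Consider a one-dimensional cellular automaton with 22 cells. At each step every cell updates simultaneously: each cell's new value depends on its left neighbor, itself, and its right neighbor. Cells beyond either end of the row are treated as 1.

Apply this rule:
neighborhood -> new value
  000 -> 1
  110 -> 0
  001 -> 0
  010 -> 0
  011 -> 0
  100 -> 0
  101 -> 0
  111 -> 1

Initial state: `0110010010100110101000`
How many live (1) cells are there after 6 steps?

step 1: 0000000000000000000010
step 2: 0111111111111111111000
step 3: 0011111111111111110010
step 4: 0001111111111111100000
step 5: 0100111111111111001110
step 6: 0000011111111110000100
count of 1: 11

11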